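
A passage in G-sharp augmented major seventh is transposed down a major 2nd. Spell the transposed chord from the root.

F-sharp  A-sharp  C-double-sharp  E-sharp

Transposed root: G-sharp → F-sharp (major 2nd down). So we spell F-sharp augmented major seventh:
- root: F-sharp
- major 3rd: A-sharp
- augmented 5th: C-double-sharp
- major 7th: E-sharp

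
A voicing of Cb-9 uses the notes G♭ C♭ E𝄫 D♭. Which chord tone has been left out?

Cb-9 = C♭, E𝄫, G♭, B𝄫, D♭. The voicing lacks the 7th (minor 7th), B𝄫.

B𝄫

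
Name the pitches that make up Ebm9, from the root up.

Root Eb, quality minor ninth:
- root: Eb
- minor 3rd: Gb
- perfect 5th: Bb
- minor 7th: Db
- major 9th: F

Eb, Gb, Bb, Db, F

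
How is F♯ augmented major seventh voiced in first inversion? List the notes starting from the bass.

A-sharp – C-double-sharp – E-sharp – F-sharp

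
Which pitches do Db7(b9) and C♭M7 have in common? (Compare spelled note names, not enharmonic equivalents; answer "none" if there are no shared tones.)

Cb

Db7(b9): Db F Ab Cb Ebb
C♭M7: Cb Eb Gb Bb
Common to both → Cb.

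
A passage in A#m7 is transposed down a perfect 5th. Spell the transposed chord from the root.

A perfect 5th down from A# is D#, so the new chord is D# minor seventh.
Root: D#
Minor 3rd (3rd): F#
Perfect 5th (5th): A#
Minor 7th (7th): C#

D#, F#, A#, C#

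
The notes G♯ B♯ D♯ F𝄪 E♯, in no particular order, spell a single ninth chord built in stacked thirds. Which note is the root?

E♯

Arranged so that each adjacent pair is a third by letter name: E♯ – G♯ – B♯ – D♯ – F𝄪.
The bottom of that stack, E♯, is the root (this is E♯ minor ninth).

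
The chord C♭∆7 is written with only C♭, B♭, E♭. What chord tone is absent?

C♭∆7 = C♭, E♭, G♭, B♭. The voicing lacks the 5th (perfect 5th), G♭.

G♭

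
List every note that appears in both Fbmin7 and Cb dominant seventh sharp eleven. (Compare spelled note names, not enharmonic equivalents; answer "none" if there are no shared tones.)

C♭

Fbmin7 = F♭, A𝄫, C♭, E𝄫.
Cb dominant seventh sharp eleven = C♭, E♭, G♭, B𝄫, F.
Shared: C♭.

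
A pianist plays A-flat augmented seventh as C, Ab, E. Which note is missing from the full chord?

A-flat augmented seventh = Ab, C, E, Gb. The voicing lacks the 7th (minor 7th), Gb.

Gb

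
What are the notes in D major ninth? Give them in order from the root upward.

D – F-sharp – A – C-sharp – E

Root D, quality major ninth:
Root: D
Major 3rd (3rd): F-sharp
Perfect 5th (5th): A
Major 7th (7th): C-sharp
Major 9th (9th): E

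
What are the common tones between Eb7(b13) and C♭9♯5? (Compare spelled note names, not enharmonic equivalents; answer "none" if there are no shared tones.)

E♭ G D♭ C♭

Eb7(b13) = E♭, G, B♭, D♭, C♭.
C♭9♯5 = C♭, E♭, G, B𝄫, D♭.
Shared: E♭, G, D♭, C♭.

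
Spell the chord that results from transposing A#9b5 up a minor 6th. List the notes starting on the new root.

A minor 6th up from A# is F#, so the new chord is F# dominant ninth flat five.
Root: F#
Major 3rd (3rd): A#
Diminished 5th (5th): C
Minor 7th (7th): E
Major 9th (9th): G#

F#  A#  C  E  G#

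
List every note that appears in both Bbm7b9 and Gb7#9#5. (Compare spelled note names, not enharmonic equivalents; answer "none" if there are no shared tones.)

Bbm7b9 = Bb, Db, F, Ab, Cb.
Gb7#9#5 = Gb, Bb, D, Fb, A.
Shared: Bb.

Bb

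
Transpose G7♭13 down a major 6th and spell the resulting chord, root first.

Transposed root: G → Bb (major 6th down). So we spell Bb dominant seventh flat thirteen:
Root: Bb
Major 3rd (3rd): D
Perfect 5th (5th): F
Minor 7th (7th): Ab
Minor 13th (13th): Gb

Bb – D – F – Ab – Gb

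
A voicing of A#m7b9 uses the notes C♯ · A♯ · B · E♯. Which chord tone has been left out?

G♯

A#m7b9 = A♯, C♯, E♯, G♯, B. The voicing lacks the 7th (minor 7th), G♯.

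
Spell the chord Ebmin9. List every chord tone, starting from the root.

Root Eb, quality minor ninth:
- root: Eb
- minor 3rd: Gb
- perfect 5th: Bb
- minor 7th: Db
- major 9th: F

Eb – Gb – Bb – Db – F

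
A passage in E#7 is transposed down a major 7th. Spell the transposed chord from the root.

F#, A#, C#, E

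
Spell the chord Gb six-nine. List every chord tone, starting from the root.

Gb six-nine is a six-nine built on G-flat.
Root: G-flat
Major 3rd (3rd): B-flat
Perfect 5th (5th): D-flat
Major 6th (6th): E-flat
Major 9th (9th): A-flat

G-flat, B-flat, D-flat, E-flat, A-flat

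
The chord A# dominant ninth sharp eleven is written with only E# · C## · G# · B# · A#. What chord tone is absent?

D##

The full A# dominant ninth sharp eleven chord is A#, C##, E#, G#, B#, D##.
Comparing with the voicing, the augmented 11th (11th) — D## — is absent.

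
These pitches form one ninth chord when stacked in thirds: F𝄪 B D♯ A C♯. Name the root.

Arranged so that each adjacent pair is a third by letter name: B – D♯ – F𝄪 – A – C♯.
The bottom of that stack, B, is the root (this is B dominant ninth sharp five).

B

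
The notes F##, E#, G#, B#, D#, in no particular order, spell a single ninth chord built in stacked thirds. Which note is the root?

E#

Arranged so that each adjacent pair is a third by letter name: E# – G# – B# – D# – F##.
The bottom of that stack, E#, is the root (this is E# minor ninth).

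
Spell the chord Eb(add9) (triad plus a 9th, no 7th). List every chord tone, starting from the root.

Eb, G, Bb, F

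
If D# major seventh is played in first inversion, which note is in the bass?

D# major seventh in root position is D#–F##–A#–C##.
First inversion places the third in the bass, which is F##.

F##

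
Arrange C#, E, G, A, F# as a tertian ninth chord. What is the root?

Arranged so that each adjacent pair is a third by letter name: F# – A – C# – E – G.
The bottom of that stack, F#, is the root (this is F# minor seventh flat nine).

F#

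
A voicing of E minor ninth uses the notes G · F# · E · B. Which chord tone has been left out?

The full E minor ninth chord is E, G, B, D, F#.
Comparing with the voicing, the minor 7th (7th) — D — is absent.

D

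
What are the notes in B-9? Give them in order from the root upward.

B, D, F#, A, C#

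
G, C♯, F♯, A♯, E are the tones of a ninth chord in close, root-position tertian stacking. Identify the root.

Stacking in thirds gives F♯ – A♯ – C♯ – E – G, so F♯ is the root — F♯ dominant seventh flat nine.

F♯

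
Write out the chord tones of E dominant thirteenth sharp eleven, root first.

E dominant thirteenth sharp eleven: dominant thirteenth sharp eleven on E.
E — root
G# — major 3rd
B — perfect 5th
D — minor 7th
F# — major 9th
A# — augmented 11th
C# — major 13th

E, G#, B, D, F#, A#, C#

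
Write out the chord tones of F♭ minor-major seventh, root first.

Root F♭, quality minor-major seventh:
- root: F♭
- minor 3rd: A𝄫
- perfect 5th: C♭
- major 7th: E♭

F♭, A𝄫, C♭, E♭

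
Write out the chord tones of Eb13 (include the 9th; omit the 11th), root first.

E♭, G, B♭, D♭, F, C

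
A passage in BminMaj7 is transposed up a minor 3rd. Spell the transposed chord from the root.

B up a minor 3rd → D. New chord: D minor-major seventh.
root → D
3rd (minor 3rd) → F
5th (perfect 5th) → A
7th (major 7th) → C#

D, F, A, C#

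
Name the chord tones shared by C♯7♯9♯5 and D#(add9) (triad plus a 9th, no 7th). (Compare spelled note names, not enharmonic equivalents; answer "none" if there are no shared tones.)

E#

C♯7♯9♯5: C# E# G## B D##
D#(add9): D# F## A# E#
Common to both → E#.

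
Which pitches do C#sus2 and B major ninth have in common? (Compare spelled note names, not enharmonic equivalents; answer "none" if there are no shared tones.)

C#sus2: C# D# G#
B major ninth: B D# F# A# C#
Common to both → C#, D#.

C# – D#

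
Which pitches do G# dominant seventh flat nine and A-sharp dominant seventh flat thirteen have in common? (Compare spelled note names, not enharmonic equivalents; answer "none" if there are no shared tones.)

G-sharp, F-sharp

G# dominant seventh flat nine = G-sharp, B-sharp, D-sharp, F-sharp, A.
A-sharp dominant seventh flat thirteen = A-sharp, C-double-sharp, E-sharp, G-sharp, F-sharp.
Shared: G-sharp, F-sharp.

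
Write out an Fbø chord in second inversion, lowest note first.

In root position, Fbø is Fb–Abb–Cbb–Ebb.
Second inversion puts the fifth (Cbb) in the bass.

Cbb, Ebb, Fb, Abb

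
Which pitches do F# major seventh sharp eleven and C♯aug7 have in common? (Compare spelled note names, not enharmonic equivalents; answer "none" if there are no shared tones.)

C#, E#

F# major seventh sharp eleven = F#, A#, C#, E#, B#.
C♯aug7 = C#, E#, G##, B.
Shared: C#, E#.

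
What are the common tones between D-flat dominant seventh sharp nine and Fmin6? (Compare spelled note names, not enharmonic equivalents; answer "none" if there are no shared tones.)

D-flat dominant seventh sharp nine: Db F Ab Cb E
Fmin6: F Ab C D
Common to both → F, Ab.

F  Ab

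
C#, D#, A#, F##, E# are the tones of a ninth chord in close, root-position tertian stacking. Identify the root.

Stacking in thirds gives D# – F## – A# – C# – E#, so D# is the root — D# dominant ninth.

D#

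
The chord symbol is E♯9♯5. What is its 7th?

E♯9♯5 is built on E#; its 7th is a minor 7th above the root.
A seventh above E uses the letter D, and the minor 7th above E# is D#.

D#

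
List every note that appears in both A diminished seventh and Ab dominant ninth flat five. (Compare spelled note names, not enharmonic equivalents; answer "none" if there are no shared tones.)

C, G-flat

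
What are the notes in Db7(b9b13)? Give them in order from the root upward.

Db – F – Ab – Cb – Ebb – Bbb

Db7(b9b13) is a dominant seventh flat nine flat thirteen built on Db.
Root: Db
Major 3rd (3rd): F
Perfect 5th (5th): Ab
Minor 7th (7th): Cb
Minor 9th (9th): Ebb
Minor 13th (13th): Bbb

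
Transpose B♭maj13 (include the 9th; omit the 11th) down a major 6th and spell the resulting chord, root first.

Db – F – Ab – C – Eb – Bb

Transposed root: Bb → Db (major 6th down). So we spell Db major thirteenth:
root → Db
3rd (major 3rd) → F
5th (perfect 5th) → Ab
7th (major 7th) → C
9th (major 9th) → Eb
13th (major 13th) → Bb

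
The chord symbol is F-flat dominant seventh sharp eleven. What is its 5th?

F-flat dominant seventh sharp eleven is built on Fb; its 5th is a perfect 5th above the root.
A fifth above F uses the letter C, and the perfect 5th above Fb is Cb.

Cb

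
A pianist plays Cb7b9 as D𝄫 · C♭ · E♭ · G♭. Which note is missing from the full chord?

B𝄫

Cb7b9 = C♭, E♭, G♭, B𝄫, D𝄫. The voicing lacks the 7th (minor 7th), B𝄫.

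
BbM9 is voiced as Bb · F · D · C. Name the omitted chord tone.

The full BbM9 chord is Bb, D, F, A, C.
Comparing with the voicing, the major 7th (7th) — A — is absent.

A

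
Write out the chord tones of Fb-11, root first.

Fb, Abb, Cb, Ebb, Gb, Bbb

Fb-11: minor eleventh on Fb.
Fb — root
Abb — minor 3rd
Cb — perfect 5th
Ebb — minor 7th
Gb — major 9th
Bbb — perfect 11th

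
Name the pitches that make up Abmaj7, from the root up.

Abmaj7 is a major seventh built on A♭.
- root: A♭
- major 3rd: C
- perfect 5th: E♭
- major 7th: G

A♭ – C – E♭ – G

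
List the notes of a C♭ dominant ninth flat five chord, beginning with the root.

Cb Eb Gbb Bbb Db

C♭ dominant ninth flat five is a dominant ninth flat five built on Cb.
Root: Cb
Major 3rd (3rd): Eb
Diminished 5th (5th): Gbb
Minor 7th (7th): Bbb
Major 9th (9th): Db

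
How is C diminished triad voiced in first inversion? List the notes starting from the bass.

Eb, Gb, C

In root position, C diminished triad is C–Eb–Gb.
First inversion puts the third (Eb) in the bass.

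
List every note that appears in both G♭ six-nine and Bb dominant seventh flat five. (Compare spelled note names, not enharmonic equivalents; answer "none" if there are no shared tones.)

B-flat, A-flat

G♭ six-nine = G-flat, B-flat, D-flat, E-flat, A-flat.
Bb dominant seventh flat five = B-flat, D, F-flat, A-flat.
Shared: B-flat, A-flat.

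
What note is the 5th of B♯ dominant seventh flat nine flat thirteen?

F𝄪

Root of B♯ dominant seventh flat nine flat thirteen = B♯. The 5th is a perfect 5th: B♯ up a perfect 5th → F𝄪.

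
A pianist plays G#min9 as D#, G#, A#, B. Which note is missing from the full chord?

G#min9 = G#, B, D#, F#, A#. The voicing lacks the 7th (minor 7th), F#.

F#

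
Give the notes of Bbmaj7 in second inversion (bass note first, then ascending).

In root position, Bbmaj7 is Bb–D–F–A.
Second inversion puts the fifth (F) in the bass.

F A Bb D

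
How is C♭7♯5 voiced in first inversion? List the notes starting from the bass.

Eb – G – Bbb – Cb

C♭7♯5 = Cb–Eb–G–Bbb; first inversion → third (Eb) lowest.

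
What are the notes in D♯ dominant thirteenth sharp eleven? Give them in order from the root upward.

D-sharp  F-double-sharp  A-sharp  C-sharp  E-sharp  G-double-sharp  B-sharp

Root D-sharp, quality dominant thirteenth sharp eleven:
Root: D-sharp
Major 3rd (3rd): F-double-sharp
Perfect 5th (5th): A-sharp
Minor 7th (7th): C-sharp
Major 9th (9th): E-sharp
Augmented 11th (11th): G-double-sharp
Major 13th (13th): B-sharp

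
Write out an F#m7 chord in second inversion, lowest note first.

C# – E – F# – A

F#m7 = F#–A–C#–E; second inversion → fifth (C#) lowest.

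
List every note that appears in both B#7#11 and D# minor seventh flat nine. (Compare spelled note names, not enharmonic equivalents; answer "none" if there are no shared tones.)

B#7#11 = B♯, D𝄪, F𝄪, A♯, E𝄪.
D# minor seventh flat nine = D♯, F♯, A♯, C♯, E.
Shared: A♯.

A♯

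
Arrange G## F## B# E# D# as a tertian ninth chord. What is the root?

E#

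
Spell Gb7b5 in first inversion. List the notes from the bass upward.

Gb7b5 = G♭–B♭–D𝄫–F♭; first inversion → third (B♭) lowest.

B♭  D𝄫  F♭  G♭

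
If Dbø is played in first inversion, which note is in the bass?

Fb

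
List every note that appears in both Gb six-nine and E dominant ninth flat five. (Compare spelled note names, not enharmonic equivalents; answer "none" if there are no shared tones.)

B-flat

Gb six-nine = G-flat, B-flat, D-flat, E-flat, A-flat.
E dominant ninth flat five = E, G-sharp, B-flat, D, F-sharp.
Shared: B-flat.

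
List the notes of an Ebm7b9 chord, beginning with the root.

Ebm7b9 is a minor seventh flat nine built on Eb.
Root: Eb
Minor 3rd (3rd): Gb
Perfect 5th (5th): Bb
Minor 7th (7th): Db
Minor 9th (9th): Fb

Eb, Gb, Bb, Db, Fb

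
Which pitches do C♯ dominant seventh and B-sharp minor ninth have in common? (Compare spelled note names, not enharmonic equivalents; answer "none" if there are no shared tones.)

C♯ dominant seventh: C-sharp E-sharp G-sharp B
B-sharp minor ninth: B-sharp D-sharp F-double-sharp A-sharp C-double-sharp
Common to both → none.

none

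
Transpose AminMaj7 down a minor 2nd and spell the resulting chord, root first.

Transposed root: A → G# (minor 2nd down). So we spell G# minor-major seventh:
- root: G#
- minor 3rd: B
- perfect 5th: D#
- major 7th: F##

G#, B, D#, F##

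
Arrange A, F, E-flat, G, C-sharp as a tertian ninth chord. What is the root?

Stacking in thirds gives F – A – C-sharp – E-flat – G, so F is the root — F dominant ninth sharp five.

F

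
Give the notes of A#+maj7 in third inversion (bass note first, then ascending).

G##, A#, C##, E##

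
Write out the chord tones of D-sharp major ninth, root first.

D-sharp F-double-sharp A-sharp C-double-sharp E-sharp

D-sharp major ninth is a major ninth built on D-sharp.
root → D-sharp
3rd (major 3rd) → F-double-sharp
5th (perfect 5th) → A-sharp
7th (major 7th) → C-double-sharp
9th (major 9th) → E-sharp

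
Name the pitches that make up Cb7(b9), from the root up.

Cb7(b9) is a dominant seventh flat nine built on Cb.
Root: Cb
Major 3rd (3rd): Eb
Perfect 5th (5th): Gb
Minor 7th (7th): Bbb
Minor 9th (9th): Dbb

Cb Eb Gb Bbb Dbb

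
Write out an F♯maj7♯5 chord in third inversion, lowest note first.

In root position, F♯maj7♯5 is F#–A#–C##–E#.
Third inversion puts the seventh (E#) in the bass.

E#, F#, A#, C##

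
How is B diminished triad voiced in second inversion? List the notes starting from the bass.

B diminished triad = B–D–F; second inversion → fifth (F) lowest.

F B D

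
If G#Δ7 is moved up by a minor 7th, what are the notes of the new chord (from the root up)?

F#, A#, C#, E#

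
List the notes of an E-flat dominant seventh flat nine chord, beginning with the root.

E-flat dominant seventh flat nine is a dominant seventh flat nine built on Eb.
Root: Eb
Major 3rd (3rd): G
Perfect 5th (5th): Bb
Minor 7th (7th): Db
Minor 9th (9th): Fb

Eb  G  Bb  Db  Fb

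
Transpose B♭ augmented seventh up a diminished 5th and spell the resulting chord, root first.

A diminished 5th up from B-flat is F-flat, so the new chord is F-flat augmented seventh.
- root: F-flat
- major 3rd: A-flat
- augmented 5th: C
- minor 7th: E-double-flat

F-flat A-flat C E-double-flat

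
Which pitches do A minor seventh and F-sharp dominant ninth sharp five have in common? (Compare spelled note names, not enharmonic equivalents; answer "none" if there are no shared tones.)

E

A minor seventh: A C E G
F-sharp dominant ninth sharp five: F# A# C## E G#
Common to both → E.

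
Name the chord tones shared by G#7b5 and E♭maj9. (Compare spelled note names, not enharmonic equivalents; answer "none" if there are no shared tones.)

D

G#7b5 = G#, B#, D, F#.
E♭maj9 = Eb, G, Bb, D, F.
Shared: D.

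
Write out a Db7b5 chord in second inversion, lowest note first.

Db7b5 = Db–F–Abb–Cb; second inversion → fifth (Abb) lowest.

Abb, Cb, Db, F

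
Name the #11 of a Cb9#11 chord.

F

Cb9#11 is built on Cb; its 11th is an augmented 11th above the root.
A fourth above C uses the letter F, and the augmented 11th above Cb is F.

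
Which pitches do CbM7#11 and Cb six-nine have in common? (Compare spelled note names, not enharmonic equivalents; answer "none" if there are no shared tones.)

CbM7#11 = C♭, E♭, G♭, B♭, F.
Cb six-nine = C♭, E♭, G♭, A♭, D♭.
Shared: C♭, E♭, G♭.

C♭, E♭, G♭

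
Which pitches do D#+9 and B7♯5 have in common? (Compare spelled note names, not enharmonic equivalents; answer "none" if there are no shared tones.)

D#+9: D♯ F𝄪 A𝄪 C♯ E♯
B7♯5: B D♯ F𝄪 A
Common to both → D♯, F𝄪.

D♯ – F𝄪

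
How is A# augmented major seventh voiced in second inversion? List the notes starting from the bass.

E-double-sharp, G-double-sharp, A-sharp, C-double-sharp

In root position, A# augmented major seventh is A-sharp–C-double-sharp–E-double-sharp–G-double-sharp.
Second inversion puts the fifth (E-double-sharp) in the bass.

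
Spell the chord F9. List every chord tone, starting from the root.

F A C E♭ G

F9: dominant ninth on F.
F — root
A — major 3rd
C — perfect 5th
E♭ — minor 7th
G — major 9th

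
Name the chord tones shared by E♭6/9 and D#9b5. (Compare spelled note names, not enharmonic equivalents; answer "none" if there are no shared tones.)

none

E♭6/9 = Eb, G, Bb, C, F.
D#9b5 = D#, F##, A, C#, E#.
Shared: none.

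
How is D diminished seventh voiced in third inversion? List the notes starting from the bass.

D diminished seventh = D–F–A-flat–C-flat; third inversion → seventh (C-flat) lowest.

C-flat  D  F  A-flat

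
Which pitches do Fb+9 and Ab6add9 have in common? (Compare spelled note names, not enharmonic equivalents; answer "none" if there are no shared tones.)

Fb+9: Fb Ab C Ebb Gb
Ab6add9: Ab C Eb F Bb
Common to both → Ab, C.

Ab, C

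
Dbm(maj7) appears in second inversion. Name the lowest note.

Dbm(maj7) = Db–Fb–Ab–C. Second inversion → fifth in the bass = Ab.

Ab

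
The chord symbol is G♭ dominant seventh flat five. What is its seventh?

Root of G♭ dominant seventh flat five = G-flat. The 7th is a minor 7th: G-flat up a minor 7th → F-flat.

F-flat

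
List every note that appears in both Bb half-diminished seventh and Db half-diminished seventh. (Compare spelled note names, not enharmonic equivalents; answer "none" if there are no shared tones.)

Bb half-diminished seventh: B-flat D-flat F-flat A-flat
Db half-diminished seventh: D-flat F-flat A-double-flat C-flat
Common to both → D-flat, F-flat.

D-flat F-flat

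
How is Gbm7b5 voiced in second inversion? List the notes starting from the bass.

Dbb, Fb, Gb, Bbb

In root position, Gbm7b5 is Gb–Bbb–Dbb–Fb.
Second inversion puts the fifth (Dbb) in the bass.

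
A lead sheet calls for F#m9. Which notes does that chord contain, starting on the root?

F#m9: minor ninth on F#.
F# — root
A — minor 3rd
C# — perfect 5th
E — minor 7th
G# — major 9th

F# A C# E G#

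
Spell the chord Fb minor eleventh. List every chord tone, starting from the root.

F-flat – A-double-flat – C-flat – E-double-flat – G-flat – B-double-flat

Root F-flat, quality minor eleventh:
- root: F-flat
- minor 3rd: A-double-flat
- perfect 5th: C-flat
- minor 7th: E-double-flat
- major 9th: G-flat
- perfect 11th: B-double-flat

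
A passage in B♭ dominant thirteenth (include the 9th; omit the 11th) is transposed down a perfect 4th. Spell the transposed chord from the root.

Transposed root: Bb → F (perfect 4th down). So we spell F dominant thirteenth:
F — root
A — major 3rd
C — perfect 5th
Eb — minor 7th
G — major 9th
D — major 13th

F  A  C  Eb  G  D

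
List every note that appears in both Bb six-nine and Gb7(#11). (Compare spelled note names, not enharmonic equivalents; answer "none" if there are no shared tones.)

Bb, C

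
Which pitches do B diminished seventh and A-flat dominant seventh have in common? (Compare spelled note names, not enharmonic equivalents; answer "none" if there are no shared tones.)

A-flat

B diminished seventh = B, D, F, A-flat.
A-flat dominant seventh = A-flat, C, E-flat, G-flat.
Shared: A-flat.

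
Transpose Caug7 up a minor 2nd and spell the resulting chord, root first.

Transposed root: C → Db (minor 2nd up). So we spell Db augmented seventh:
root → Db
3rd (major 3rd) → F
5th (augmented 5th) → A
7th (minor 7th) → Cb

Db  F  A  Cb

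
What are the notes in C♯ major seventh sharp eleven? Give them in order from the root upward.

C♯ major seventh sharp eleven is a major seventh sharp eleven built on C-sharp.
Root: C-sharp
Major 3rd (3rd): E-sharp
Perfect 5th (5th): G-sharp
Major 7th (7th): B-sharp
Augmented 11th (11th): F-double-sharp

C-sharp E-sharp G-sharp B-sharp F-double-sharp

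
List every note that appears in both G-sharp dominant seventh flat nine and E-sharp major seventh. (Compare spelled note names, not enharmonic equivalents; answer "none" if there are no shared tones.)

B-sharp

G-sharp dominant seventh flat nine: G-sharp B-sharp D-sharp F-sharp A
E-sharp major seventh: E-sharp G-double-sharp B-sharp D-double-sharp
Common to both → B-sharp.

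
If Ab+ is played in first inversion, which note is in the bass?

C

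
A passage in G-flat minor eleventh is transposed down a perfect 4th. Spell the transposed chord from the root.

D-flat  F-flat  A-flat  C-flat  E-flat  G-flat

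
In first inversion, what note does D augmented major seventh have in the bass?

D augmented major seventh in root position is D–F-sharp–A-sharp–C-sharp.
First inversion places the third in the bass, which is F-sharp.

F-sharp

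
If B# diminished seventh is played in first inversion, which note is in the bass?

B# diminished seventh in root position is B-sharp–D-sharp–F-sharp–A.
First inversion places the third in the bass, which is D-sharp.

D-sharp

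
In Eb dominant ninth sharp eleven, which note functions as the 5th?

Bb

Root of Eb dominant ninth sharp eleven = Eb. The 5th is a perfect 5th: Eb up a perfect 5th → Bb.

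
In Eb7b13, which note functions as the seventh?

Root of Eb7b13 = Eb. The 7th is a minor 7th: Eb up a minor 7th → Db.

Db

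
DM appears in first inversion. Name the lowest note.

DM in root position is D–F#–A.
First inversion places the third in the bass, which is F#.

F#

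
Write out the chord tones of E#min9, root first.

E♯, G♯, B♯, D♯, F𝄪

E#min9 is a minor ninth built on E♯.
Root: E♯
Minor 3rd (3rd): G♯
Perfect 5th (5th): B♯
Minor 7th (7th): D♯
Major 9th (9th): F𝄪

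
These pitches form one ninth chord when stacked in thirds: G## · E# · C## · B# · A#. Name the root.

A#

Stacking in thirds gives A# – C## – E# – G## – B#, so A# is the root — A# major ninth.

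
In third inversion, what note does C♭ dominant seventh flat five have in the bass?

C♭ dominant seventh flat five = C-flat–E-flat–G-double-flat–B-double-flat. Third inversion → seventh in the bass = B-double-flat.

B-double-flat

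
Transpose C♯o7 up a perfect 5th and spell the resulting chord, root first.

A perfect 5th up from C# is G#, so the new chord is G# diminished seventh.
G# — root
B — minor 3rd
D — diminished 5th
F — diminished 7th

G#, B, D, F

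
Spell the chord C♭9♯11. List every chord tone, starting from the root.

Cb Eb Gb Bbb Db F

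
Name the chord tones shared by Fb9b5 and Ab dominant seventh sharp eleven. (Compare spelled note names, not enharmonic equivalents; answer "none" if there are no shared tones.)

Ab, Gb

Fb9b5: Fb Ab Cbb Ebb Gb
Ab dominant seventh sharp eleven: Ab C Eb Gb D
Common to both → Ab, Gb.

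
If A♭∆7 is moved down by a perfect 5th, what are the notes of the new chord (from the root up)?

Db, F, Ab, C

A perfect 5th down from Ab is Db, so the new chord is Db major seventh.
Db — root
F — major 3rd
Ab — perfect 5th
C — major 7th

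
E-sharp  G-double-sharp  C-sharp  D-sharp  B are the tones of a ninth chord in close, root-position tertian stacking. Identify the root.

Arranged so that each adjacent pair is a third by letter name: C-sharp – E-sharp – G-double-sharp – B – D-sharp.
The bottom of that stack, C-sharp, is the root (this is C-sharp dominant ninth sharp five).

C-sharp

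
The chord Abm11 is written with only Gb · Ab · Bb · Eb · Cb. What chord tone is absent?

The full Abm11 chord is Ab, Cb, Eb, Gb, Bb, Db.
Comparing with the voicing, the perfect 11th (11th) — Db — is absent.

Db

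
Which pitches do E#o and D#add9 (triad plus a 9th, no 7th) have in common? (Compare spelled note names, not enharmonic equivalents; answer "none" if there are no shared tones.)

E#o: E# G# B
D#add9: D# F## A# E#
Common to both → E#.

E#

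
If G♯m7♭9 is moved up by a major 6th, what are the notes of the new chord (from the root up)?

Transposed root: G# → E# (major 6th up). So we spell E# minor seventh flat nine:
E# — root
G# — minor 3rd
B# — perfect 5th
D# — minor 7th
F# — minor 9th

E#  G#  B#  D#  F#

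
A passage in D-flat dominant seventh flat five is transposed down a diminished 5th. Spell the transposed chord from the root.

G  B  Db  F

A diminished 5th down from Db is G, so the new chord is G dominant seventh flat five.
root → G
3rd (major 3rd) → B
5th (diminished 5th) → Db
7th (minor 7th) → F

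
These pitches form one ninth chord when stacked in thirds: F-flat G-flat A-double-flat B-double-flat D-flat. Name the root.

G-flat

Stacking in thirds gives G-flat – B-double-flat – D-flat – F-flat – A-double-flat, so G-flat is the root — G-flat minor seventh flat nine.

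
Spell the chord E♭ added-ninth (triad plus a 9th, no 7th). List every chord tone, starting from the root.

Root E-flat, quality added-ninth:
Root: E-flat
Major 3rd (3rd): G
Perfect 5th (5th): B-flat
Major 9th (9th): F

E-flat G B-flat F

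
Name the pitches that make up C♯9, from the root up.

C#  E#  G#  B  D#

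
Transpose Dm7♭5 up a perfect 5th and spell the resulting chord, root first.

A C Eb G

D up a perfect 5th → A. New chord: A half-diminished seventh.
A — root
C — minor 3rd
Eb — diminished 5th
G — minor 7th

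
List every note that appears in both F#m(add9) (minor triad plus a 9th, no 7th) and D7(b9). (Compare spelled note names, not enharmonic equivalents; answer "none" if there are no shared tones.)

F#m(add9) = F♯, A, C♯, G♯.
D7(b9) = D, F♯, A, C, E♭.
Shared: F♯, A.

F♯, A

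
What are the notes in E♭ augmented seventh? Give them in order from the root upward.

Eb, G, B, Db

Root Eb, quality augmented seventh:
root → Eb
3rd (major 3rd) → G
5th (augmented 5th) → B
7th (minor 7th) → Db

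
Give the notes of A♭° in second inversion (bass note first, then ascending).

Ebb  Ab  Cb

In root position, A♭° is Ab–Cb–Ebb.
Second inversion puts the fifth (Ebb) in the bass.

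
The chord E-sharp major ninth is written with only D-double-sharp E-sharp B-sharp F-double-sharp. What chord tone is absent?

The full E-sharp major ninth chord is E-sharp, G-double-sharp, B-sharp, D-double-sharp, F-double-sharp.
Comparing with the voicing, the major 3rd (3rd) — G-double-sharp — is absent.

G-double-sharp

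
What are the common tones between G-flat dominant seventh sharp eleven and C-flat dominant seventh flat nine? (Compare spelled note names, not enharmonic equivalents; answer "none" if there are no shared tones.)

G-flat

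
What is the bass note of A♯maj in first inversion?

A♯maj in root position is A#–C##–E#.
First inversion places the third in the bass, which is C##.

C##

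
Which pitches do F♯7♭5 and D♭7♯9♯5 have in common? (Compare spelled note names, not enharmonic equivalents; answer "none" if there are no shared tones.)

E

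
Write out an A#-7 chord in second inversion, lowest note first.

E# – G# – A# – C#

In root position, A#-7 is A#–C#–E#–G#.
Second inversion puts the fifth (E#) in the bass.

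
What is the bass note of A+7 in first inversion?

C♯

A+7 = A–C♯–E♯–G. First inversion → third in the bass = C♯.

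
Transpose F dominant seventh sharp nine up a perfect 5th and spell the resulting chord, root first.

C, E, G, B♭, D♯

A perfect 5th up from F is C, so the new chord is C dominant seventh sharp nine.
Root: C
Major 3rd (3rd): E
Perfect 5th (5th): G
Minor 7th (7th): B♭
Augmented 9th (9th): D♯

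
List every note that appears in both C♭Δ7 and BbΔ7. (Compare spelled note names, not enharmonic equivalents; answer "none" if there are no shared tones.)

C♭Δ7 = Cb, Eb, Gb, Bb.
BbΔ7 = Bb, D, F, A.
Shared: Bb.

Bb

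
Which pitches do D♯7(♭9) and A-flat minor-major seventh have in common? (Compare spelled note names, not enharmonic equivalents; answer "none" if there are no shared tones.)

none

D♯7(♭9): D♯ F𝄪 A♯ C♯ E
A-flat minor-major seventh: A♭ C♭ E♭ G
Common to both → none.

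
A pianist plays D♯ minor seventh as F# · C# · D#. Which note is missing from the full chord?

A#

The full D♯ minor seventh chord is D#, F#, A#, C#.
Comparing with the voicing, the perfect 5th (5th) — A# — is absent.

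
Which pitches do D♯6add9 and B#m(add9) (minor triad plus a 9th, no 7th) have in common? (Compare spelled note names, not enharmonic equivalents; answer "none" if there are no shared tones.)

D#, F##, B#

D♯6add9: D# F## A# B# E#
B#m(add9): B# D# F## C##
Common to both → D#, F##, B#.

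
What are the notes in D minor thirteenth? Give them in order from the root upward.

D F A C E G B

Root D, quality minor thirteenth:
D — root
F — minor 3rd
A — perfect 5th
C — minor 7th
E — major 9th
G — perfect 11th
B — major 13th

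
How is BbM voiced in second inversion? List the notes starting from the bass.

In root position, BbM is Bb–D–F.
Second inversion puts the fifth (F) in the bass.

F – Bb – D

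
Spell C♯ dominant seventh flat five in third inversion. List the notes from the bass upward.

B – C-sharp – E-sharp – G

C♯ dominant seventh flat five = C-sharp–E-sharp–G–B; third inversion → seventh (B) lowest.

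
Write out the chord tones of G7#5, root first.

G7#5: augmented seventh on G.
Root: G
Major 3rd (3rd): B
Augmented 5th (5th): D#
Minor 7th (7th): F

G  B  D#  F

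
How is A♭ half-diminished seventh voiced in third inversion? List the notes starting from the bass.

G-flat A-flat C-flat E-double-flat

A♭ half-diminished seventh = A-flat–C-flat–E-double-flat–G-flat; third inversion → seventh (G-flat) lowest.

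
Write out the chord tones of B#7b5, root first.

B#7b5: dominant seventh flat five on B#.
B# — root
D## — major 3rd
F# — diminished 5th
A# — minor 7th

B#, D##, F#, A#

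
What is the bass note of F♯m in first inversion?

F♯m = F#–A–C#. First inversion → third in the bass = A.

A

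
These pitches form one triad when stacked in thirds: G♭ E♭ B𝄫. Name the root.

Stacking in thirds gives E♭ – G♭ – B𝄫, so E♭ is the root — E♭ diminished triad.

E♭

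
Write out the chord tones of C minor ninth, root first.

C minor ninth is a minor ninth built on C.
C — root
Eb — minor 3rd
G — perfect 5th
Bb — minor 7th
D — major 9th

C, Eb, G, Bb, D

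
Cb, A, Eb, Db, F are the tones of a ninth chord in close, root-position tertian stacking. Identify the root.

Arranged so that each adjacent pair is a third by letter name: Db – F – A – Cb – Eb.
The bottom of that stack, Db, is the root (this is Db dominant ninth sharp five).

Db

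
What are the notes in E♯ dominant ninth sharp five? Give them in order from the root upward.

E#, G##, B##, D#, F##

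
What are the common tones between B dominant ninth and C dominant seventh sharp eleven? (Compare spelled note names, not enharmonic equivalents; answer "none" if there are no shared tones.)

F-sharp

B dominant ninth: B D-sharp F-sharp A C-sharp
C dominant seventh sharp eleven: C E G B-flat F-sharp
Common to both → F-sharp.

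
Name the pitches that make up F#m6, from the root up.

F# A C# D#

F#m6 is a minor sixth built on F#.
Root: F#
Minor 3rd (3rd): A
Perfect 5th (5th): C#
Major 6th (6th): D#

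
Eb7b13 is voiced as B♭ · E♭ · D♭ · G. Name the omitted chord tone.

C♭

Eb7b13 = E♭, G, B♭, D♭, C♭. The voicing lacks the 13th (minor 13th), C♭.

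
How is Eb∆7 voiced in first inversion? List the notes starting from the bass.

G, B♭, D, E♭

In root position, Eb∆7 is E♭–G–B♭–D.
First inversion puts the third (G) in the bass.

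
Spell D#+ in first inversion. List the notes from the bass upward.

D#+ = D#–F##–A##; first inversion → third (F##) lowest.

F## – A## – D#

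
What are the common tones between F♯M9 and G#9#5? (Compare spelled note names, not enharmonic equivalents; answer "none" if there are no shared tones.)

F♯M9: F# A# C# E# G#
G#9#5: G# B# D## F# A#
Common to both → F#, A#, G#.

F#  A#  G#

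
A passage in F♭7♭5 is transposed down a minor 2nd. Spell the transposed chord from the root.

Eb  G  Bbb  Db

Transposed root: Fb → Eb (minor 2nd down). So we spell Eb dominant seventh flat five:
- root: Eb
- major 3rd: G
- diminished 5th: Bbb
- minor 7th: Db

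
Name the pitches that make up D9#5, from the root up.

D9#5: dominant ninth sharp five on D.
D — root
F# — major 3rd
A# — augmented 5th
C — minor 7th
E — major 9th

D F# A# C E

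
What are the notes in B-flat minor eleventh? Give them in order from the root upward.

B-flat minor eleventh: minor eleventh on B-flat.
- root: B-flat
- minor 3rd: D-flat
- perfect 5th: F
- minor 7th: A-flat
- major 9th: C
- perfect 11th: E-flat

B-flat D-flat F A-flat C E-flat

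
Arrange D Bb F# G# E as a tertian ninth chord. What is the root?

Arranged so that each adjacent pair is a third by letter name: E – G# – Bb – D – F#.
The bottom of that stack, E, is the root (this is E dominant ninth flat five).

E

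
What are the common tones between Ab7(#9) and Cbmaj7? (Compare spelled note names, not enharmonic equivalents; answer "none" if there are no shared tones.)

E♭ – G♭

Ab7(#9) = A♭, C, E♭, G♭, B.
Cbmaj7 = C♭, E♭, G♭, B♭.
Shared: E♭, G♭.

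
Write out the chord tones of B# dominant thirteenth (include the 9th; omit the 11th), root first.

B# – D## – F## – A# – C## – G##

B# dominant thirteenth is a dominant thirteenth built on B#.
B# — root
D## — major 3rd
F## — perfect 5th
A# — minor 7th
C## — major 9th
G## — major 13th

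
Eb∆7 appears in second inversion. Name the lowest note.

Bb

Eb∆7 in root position is Eb–G–Bb–D.
Second inversion places the fifth in the bass, which is Bb.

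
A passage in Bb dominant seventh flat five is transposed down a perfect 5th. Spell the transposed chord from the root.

E-flat – G – B-double-flat – D-flat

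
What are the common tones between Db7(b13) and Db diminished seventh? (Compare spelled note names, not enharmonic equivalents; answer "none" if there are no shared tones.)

Db7(b13) = D♭, F, A♭, C♭, B𝄫.
Db diminished seventh = D♭, F♭, A𝄫, C𝄫.
Shared: D♭.

D♭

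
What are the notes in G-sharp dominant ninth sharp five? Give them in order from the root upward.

G#, B#, D##, F#, A#

G-sharp dominant ninth sharp five is a dominant ninth sharp five built on G#.
Root: G#
Major 3rd (3rd): B#
Augmented 5th (5th): D##
Minor 7th (7th): F#
Major 9th (9th): A#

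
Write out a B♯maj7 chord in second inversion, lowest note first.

In root position, B♯maj7 is B♯–D𝄪–F𝄪–A𝄪.
Second inversion puts the fifth (F𝄪) in the bass.

F𝄪, A𝄪, B♯, D𝄪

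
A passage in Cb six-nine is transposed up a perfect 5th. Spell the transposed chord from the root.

Gb  Bb  Db  Eb  Ab

Cb up a perfect 5th → Gb. New chord: Gb six-nine.
- root: Gb
- major 3rd: Bb
- perfect 5th: Db
- major 6th: Eb
- major 9th: Ab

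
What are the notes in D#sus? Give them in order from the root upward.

D#sus is a suspended fourth built on D#.
Root: D#
Perfect 4th (4th): G#
Perfect 5th (5th): A#

D#, G#, A#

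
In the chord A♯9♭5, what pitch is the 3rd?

C##

A♯9♭5 is built on A#; its 3rd is a major 3rd above the root.
A third above A uses the letter C, and the major 3rd above A# is C##.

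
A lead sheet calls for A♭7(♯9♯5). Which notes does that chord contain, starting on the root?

A♭7(♯9♯5): dominant seventh sharp nine sharp five on A♭.
A♭ — root
C — major 3rd
E — augmented 5th
G♭ — minor 7th
B — augmented 9th

A♭  C  E  G♭  B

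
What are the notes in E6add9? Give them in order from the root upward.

E G# B C# F#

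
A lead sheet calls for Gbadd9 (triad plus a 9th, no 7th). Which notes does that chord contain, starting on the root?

Gb  Bb  Db  Ab

Gbadd9: added-ninth on Gb.
Gb — root
Bb — major 3rd
Db — perfect 5th
Ab — major 9th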